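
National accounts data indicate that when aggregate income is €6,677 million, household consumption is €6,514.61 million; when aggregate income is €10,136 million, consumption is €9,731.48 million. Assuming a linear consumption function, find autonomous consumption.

MPC = ΔC/ΔY = (9731.48 − 6514.61)/(10136 − 6677) = 3216.87/3459 = 0.93
a = C − MPC·Y = 6514.61 − 0.93(6677) = 6514.61 − 6209.61 = 305

a = 305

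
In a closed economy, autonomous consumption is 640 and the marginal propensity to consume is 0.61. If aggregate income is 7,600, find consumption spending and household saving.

C = 5276; S = 2324

C = 640 + 0.61(7600) = 640 + 4636 = 5276
S = Y − C = 7600 − 5276 = 2324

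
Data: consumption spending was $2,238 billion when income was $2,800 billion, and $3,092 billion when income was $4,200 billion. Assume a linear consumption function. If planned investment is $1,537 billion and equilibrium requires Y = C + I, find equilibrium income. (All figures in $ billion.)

MPC = (3092 − 2238)/(4200 − 2800) = 854/1400 = 0.61
a = 2238 − 0.61(2800) = 530
Equilibrium: Y = 530 + 0.61Y + 1537
0.39Y = 2067, so Y = 2067/0.39 = 5300

Y = 5300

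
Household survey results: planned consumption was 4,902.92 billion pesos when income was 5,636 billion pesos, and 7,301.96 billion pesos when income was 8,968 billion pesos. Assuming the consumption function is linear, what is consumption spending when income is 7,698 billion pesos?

MPC = (7301.96 − 4902.92)/(8968 − 5636) = 2399.04/3332 = 0.72
a = 4902.92 − 0.72(5636) = 4902.92 − 4057.92 = 845
C = 845 + 0.72(7698) = 845 + 5542.56 = 6387.56

C = 6387.56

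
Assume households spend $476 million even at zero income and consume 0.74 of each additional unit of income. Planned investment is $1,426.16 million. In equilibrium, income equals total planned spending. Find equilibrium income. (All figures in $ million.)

Y = 7316

Y = C + I = 476 + 0.74Y + 1426.16
Y − 0.74Y = 1902.16
0.26Y = 1902.16, so Y = 1902.16/0.26 = 7316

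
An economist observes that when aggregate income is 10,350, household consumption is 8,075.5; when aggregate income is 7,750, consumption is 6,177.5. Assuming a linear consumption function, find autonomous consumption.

a = 520

MPC = ΔC/ΔY = (8075.5 − 6177.5)/(10350 − 7750) = 1898/2600 = 0.73
a = C − MPC·Y = 6177.5 − 0.73(7750) = 6177.5 − 5657.5 = 520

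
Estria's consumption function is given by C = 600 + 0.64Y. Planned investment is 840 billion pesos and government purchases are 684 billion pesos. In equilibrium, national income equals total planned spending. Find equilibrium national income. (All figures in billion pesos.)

Y = C + I + G = 600 + 0.64Y + 840 + 684
Y − 0.64Y = 2124
0.36Y = 2124, so Y = 2124/0.36 = 5900

Y = 5900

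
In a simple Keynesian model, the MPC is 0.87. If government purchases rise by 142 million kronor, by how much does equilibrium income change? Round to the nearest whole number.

ΔY ≈ 1092

The multiplier is 1/(1 − MPC) = 1/0.13.
ΔY = 142/0.13 = 1092.31 ≈ 1092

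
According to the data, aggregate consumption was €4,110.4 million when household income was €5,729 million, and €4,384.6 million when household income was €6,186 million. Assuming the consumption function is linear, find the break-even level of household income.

Y = 1682.5

MPC = (4384.6 − 4110.4)/(6186 − 5729) = 274.2/457 = 0.6
a = 4110.4 − 0.6(5729) = 4110.4 − 3437.4 = 673
Break-even: Y = a/(1−MPC) = 673/0.4 = 1682.5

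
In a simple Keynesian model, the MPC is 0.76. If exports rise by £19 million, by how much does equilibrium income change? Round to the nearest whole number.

ΔY ≈ 79

The multiplier is 1/(1 − MPC) = 1/0.24.
ΔY = 19/0.24 = 79.17 ≈ 79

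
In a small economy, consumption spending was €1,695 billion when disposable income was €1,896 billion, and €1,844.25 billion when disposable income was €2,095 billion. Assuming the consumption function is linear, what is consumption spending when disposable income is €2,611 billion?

MPC = (1844.25 − 1695)/(2095 − 1896) = 149.25/199 = 0.75
a = 1695 − 0.75(1896) = 1695 − 1422 = 273
C = 273 + 0.75(2611) = 273 + 1958.25 = 2231.25

C = 2231.25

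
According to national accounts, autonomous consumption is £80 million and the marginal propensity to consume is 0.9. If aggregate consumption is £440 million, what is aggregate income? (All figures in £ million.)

Y = 400

80 + 0.9Y = 440
0.9Y = 360, so Y = 360/0.9 = 400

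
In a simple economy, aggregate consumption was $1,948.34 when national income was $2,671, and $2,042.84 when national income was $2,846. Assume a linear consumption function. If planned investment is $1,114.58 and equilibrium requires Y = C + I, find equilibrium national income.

MPC = (2042.84 − 1948.34)/(2846 − 2671) = 94.5/175 = 0.54
a = 1948.34 − 0.54(2671) = 506
Equilibrium: Y = 506 + 0.54Y + 1114.58
0.46Y = 1620.58, so Y = 1620.58/0.46 = 3523

Y = 3523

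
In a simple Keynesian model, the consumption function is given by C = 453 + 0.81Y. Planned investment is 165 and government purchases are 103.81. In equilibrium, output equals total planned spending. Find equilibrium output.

Y = C + I + G = 453 + 0.81Y + 165 + 103.81
Y − 0.81Y = 721.81
0.19Y = 721.81, so Y = 721.81/0.19 = 3799

Y = 3799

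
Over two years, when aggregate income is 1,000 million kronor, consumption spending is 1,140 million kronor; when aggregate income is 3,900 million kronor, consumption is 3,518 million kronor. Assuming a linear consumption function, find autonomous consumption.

MPC = ΔC/ΔY = (3518 − 1140)/(3900 − 1000) = 2378/2900 = 0.82
a = C − MPC·Y = 1140 − 0.82(1000) = 1140 − 820 = 320

a = 320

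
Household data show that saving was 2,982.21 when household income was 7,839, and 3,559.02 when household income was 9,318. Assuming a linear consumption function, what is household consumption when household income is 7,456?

C = 4623.16

MPS = ΔS/ΔY = (3559.02 − 2982.21)/(9318 − 7839) = 576.81/1479 = 0.39
MPC = 1 − MPS = 0.61
Autonomous saving = 2982.21 − 0.39(7839) = -75, so a = 75
C = 75 + 0.61(7456) = 75 + 4548.16 = 4623.16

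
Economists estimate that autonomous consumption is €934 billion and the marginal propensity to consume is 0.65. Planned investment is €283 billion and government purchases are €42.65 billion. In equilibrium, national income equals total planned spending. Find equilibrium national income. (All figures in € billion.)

Y = C + I + G = 934 + 0.65Y + 283 + 42.65
Y − 0.65Y = 1259.65
0.35Y = 1259.65, so Y = 1259.65/0.35 = 3599

Y = 3599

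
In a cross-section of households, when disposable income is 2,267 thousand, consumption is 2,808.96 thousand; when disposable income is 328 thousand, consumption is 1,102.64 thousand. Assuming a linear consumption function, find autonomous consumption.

MPC = ΔC/ΔY = (2808.96 − 1102.64)/(2267 − 328) = 1706.32/1939 = 0.88
a = C − MPC·Y = 1102.64 − 0.88(328) = 1102.64 − 288.64 = 814

a = 814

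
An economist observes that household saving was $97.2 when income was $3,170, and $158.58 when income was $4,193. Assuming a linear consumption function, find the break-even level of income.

MPS = ΔS/ΔY = (158.58 − 97.2)/(4193 − 3170) = 61.38/1023 = 0.06
MPC = 1 − MPS = 0.94
From S(3170) = 97.2: −a + 0.06(3170) = 97.2, so a = 190.2 − 97.2 = 93
Break-even (S = 0): Y = a/MPS = 93/0.06 = 1550

Y = 1550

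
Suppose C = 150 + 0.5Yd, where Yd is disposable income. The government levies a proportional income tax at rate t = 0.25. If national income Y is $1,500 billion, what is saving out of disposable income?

Yd = (1 − 0.25)(1500) = 0.75(1500) = 1125
C = 150 + 0.5(1125) = 150 + 562.5 = 712.5
S = Yd − C = 1125 − 712.5 = 412.5

S = 412.5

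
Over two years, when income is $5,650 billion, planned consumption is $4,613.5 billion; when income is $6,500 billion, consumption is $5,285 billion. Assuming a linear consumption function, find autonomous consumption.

MPC = ΔC/ΔY = (5285 − 4613.5)/(6500 − 5650) = 671.5/850 = 0.79
a = C − MPC·Y = 4613.5 − 0.79(5650) = 4613.5 − 4463.5 = 150

a = 150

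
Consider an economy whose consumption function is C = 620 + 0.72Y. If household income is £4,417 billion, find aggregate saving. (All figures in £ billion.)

C = 620 + 0.72(4417) = 620 + 3180.24 = 3800.24
S = Y − C = 4417 − 3800.24 = 616.76

S = 616.76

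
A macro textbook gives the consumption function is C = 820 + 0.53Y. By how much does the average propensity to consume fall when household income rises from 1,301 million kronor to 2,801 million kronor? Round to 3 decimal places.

At Y = 1301: C = 820 + 0.53(1301) = 1509.53, APC = 1509.53/1301 = 1.1603
At Y = 2801: C = 2304.53, APC = 2304.53/2801 = 0.8228
Fall in APC = 1.1603 − 0.8228 = 0.3375 ≈ 0.338

ΔAPC = 0.338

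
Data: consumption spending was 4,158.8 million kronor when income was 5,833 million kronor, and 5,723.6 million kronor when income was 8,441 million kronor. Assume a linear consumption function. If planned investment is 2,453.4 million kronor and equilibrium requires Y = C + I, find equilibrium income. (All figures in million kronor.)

MPC = (5723.6 − 4158.8)/(8441 − 5833) = 1564.8/2608 = 0.6
a = 4158.8 − 0.6(5833) = 659
Equilibrium: Y = 659 + 0.6Y + 2453.4
0.4Y = 3112.4, so Y = 3112.4/0.4 = 7781

Y = 7781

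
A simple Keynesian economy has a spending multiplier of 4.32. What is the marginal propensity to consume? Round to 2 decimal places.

k = 1/(1 − MPC), so 1 − MPC = 1/k = 1/4.32 = 0.2315
MPC = 1 − 0.2315 = 0.77

MPC = 0.77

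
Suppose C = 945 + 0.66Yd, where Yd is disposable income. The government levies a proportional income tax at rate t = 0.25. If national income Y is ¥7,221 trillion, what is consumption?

Yd = (1 − 0.25)(7221) = 0.75(7221) = 5415.75
C = 945 + 0.66(5415.75) = 945 + 3574.395 = 4519.395

C = 4519.395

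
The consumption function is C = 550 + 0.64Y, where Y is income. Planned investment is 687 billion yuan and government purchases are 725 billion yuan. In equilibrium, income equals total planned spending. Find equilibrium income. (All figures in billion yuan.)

Y = 5450

Y = C + I + G = 550 + 0.64Y + 687 + 725
Y − 0.64Y = 1962
0.36Y = 1962, so Y = 1962/0.36 = 5450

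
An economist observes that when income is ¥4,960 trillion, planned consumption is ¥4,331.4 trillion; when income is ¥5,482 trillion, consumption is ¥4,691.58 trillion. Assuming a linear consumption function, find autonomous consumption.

a = 909

MPC = ΔC/ΔY = (4691.58 − 4331.4)/(5482 − 4960) = 360.18/522 = 0.69
a = C − MPC·Y = 4331.4 − 0.69(4960) = 4331.4 − 3422.4 = 909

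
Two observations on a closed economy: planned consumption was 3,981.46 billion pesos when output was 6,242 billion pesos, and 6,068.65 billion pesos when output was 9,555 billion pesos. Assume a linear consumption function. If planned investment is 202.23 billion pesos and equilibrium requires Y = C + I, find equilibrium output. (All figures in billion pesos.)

Y = 679

MPC = (6068.65 − 3981.46)/(9555 − 6242) = 2087.19/3313 = 0.63
a = 3981.46 − 0.63(6242) = 49
Equilibrium: Y = 49 + 0.63Y + 202.23
0.37Y = 251.23, so Y = 251.23/0.37 = 679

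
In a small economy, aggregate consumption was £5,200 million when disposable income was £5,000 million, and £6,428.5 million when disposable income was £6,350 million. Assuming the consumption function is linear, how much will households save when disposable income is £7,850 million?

MPC = (6428.5 − 5200)/(6350 − 5000) = 1228.5/1350 = 0.91
a = 5200 − 0.91(5000) = 5200 − 4550 = 650
C = 650 + 0.91(7850) = 7793.5
S = 7850 − 7793.5 = 56.5

S = 56.5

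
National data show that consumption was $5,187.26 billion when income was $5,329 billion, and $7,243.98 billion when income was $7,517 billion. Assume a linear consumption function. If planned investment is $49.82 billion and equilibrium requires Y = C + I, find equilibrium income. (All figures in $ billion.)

MPC = (7243.98 − 5187.26)/(7517 − 5329) = 2056.72/2188 = 0.94
a = 5187.26 − 0.94(5329) = 178
Equilibrium: Y = 178 + 0.94Y + 49.82
0.06Y = 227.82, so Y = 227.82/0.06 = 3797

Y = 3797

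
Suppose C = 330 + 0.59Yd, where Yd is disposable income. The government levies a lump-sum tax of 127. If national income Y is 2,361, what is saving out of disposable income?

S = 585.94

Yd = Y − T = 2361 − 127 = 2234
C = 330 + 0.59(2234) = 330 + 1318.06 = 1648.06
S = Yd − C = 2234 − 1648.06 = 585.94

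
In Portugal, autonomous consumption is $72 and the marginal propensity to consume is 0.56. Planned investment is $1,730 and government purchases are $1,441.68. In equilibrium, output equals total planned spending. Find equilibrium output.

Y = 7372

Y = C + I + G = 72 + 0.56Y + 1730 + 1441.68
Y − 0.56Y = 3243.68
0.44Y = 3243.68, so Y = 3243.68/0.44 = 7372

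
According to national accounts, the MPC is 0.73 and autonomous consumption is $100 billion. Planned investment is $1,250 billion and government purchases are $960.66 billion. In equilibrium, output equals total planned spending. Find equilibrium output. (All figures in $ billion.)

Y = C + I + G = 100 + 0.73Y + 1250 + 960.66
Y − 0.73Y = 2310.66
0.27Y = 2310.66, so Y = 2310.66/0.27 = 8558

Y = 8558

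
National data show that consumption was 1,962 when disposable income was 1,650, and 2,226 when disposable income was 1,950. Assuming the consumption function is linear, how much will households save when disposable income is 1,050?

MPC = (2226 − 1962)/(1950 − 1650) = 264/300 = 0.88
a = 1962 − 0.88(1650) = 1962 − 1452 = 510
C = 510 + 0.88(1050) = 1434
S = 1050 − 1434 = -384

S = -384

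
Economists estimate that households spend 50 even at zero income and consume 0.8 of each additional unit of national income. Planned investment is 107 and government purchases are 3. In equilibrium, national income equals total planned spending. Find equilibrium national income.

Y = C + I + G = 50 + 0.8Y + 107 + 3
Y − 0.8Y = 160
0.2Y = 160, so Y = 160/0.2 = 800

Y = 800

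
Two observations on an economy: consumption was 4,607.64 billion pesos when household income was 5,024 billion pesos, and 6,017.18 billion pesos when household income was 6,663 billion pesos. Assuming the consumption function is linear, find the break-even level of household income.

MPC = (6017.18 − 4607.64)/(6663 − 5024) = 1409.54/1639 = 0.86
a = 4607.64 − 0.86(5024) = 4607.64 − 4320.64 = 287
Break-even: Y = a/(1−MPC) = 287/0.14 = 2050

Y = 2050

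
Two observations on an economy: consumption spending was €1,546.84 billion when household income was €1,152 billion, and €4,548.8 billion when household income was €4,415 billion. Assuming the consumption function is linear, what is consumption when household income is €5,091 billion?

MPC = (4548.8 − 1546.84)/(4415 − 1152) = 3001.96/3263 = 0.92
a = 1546.84 − 0.92(1152) = 1546.84 − 1059.84 = 487
C = 487 + 0.92(5091) = 487 + 4683.72 = 5170.72

C = 5170.72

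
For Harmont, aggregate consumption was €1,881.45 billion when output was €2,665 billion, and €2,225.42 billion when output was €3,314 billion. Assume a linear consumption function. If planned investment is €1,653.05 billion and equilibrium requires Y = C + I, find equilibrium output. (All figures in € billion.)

Y = 4515

MPC = (2225.42 − 1881.45)/(3314 − 2665) = 343.97/649 = 0.53
a = 1881.45 − 0.53(2665) = 469
Equilibrium: Y = 469 + 0.53Y + 1653.05
0.47Y = 2122.05, so Y = 2122.05/0.47 = 4515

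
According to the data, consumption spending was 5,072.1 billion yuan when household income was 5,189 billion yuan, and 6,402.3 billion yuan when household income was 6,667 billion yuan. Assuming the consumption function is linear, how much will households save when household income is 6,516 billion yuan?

S = 249.6

MPC = (6402.3 − 5072.1)/(6667 − 5189) = 1330.2/1478 = 0.9
a = 5072.1 − 0.9(5189) = 5072.1 − 4670.1 = 402
C = 402 + 0.9(6516) = 6266.4
S = 6516 − 6266.4 = 249.6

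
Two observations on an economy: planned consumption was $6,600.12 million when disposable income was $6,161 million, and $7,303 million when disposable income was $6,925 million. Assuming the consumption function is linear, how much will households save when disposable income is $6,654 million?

MPC = (7303 − 6600.12)/(6925 − 6161) = 702.88/764 = 0.92
a = 6600.12 − 0.92(6161) = 6600.12 − 5668.12 = 932
C = 932 + 0.92(6654) = 7053.68
S = 6654 − 7053.68 = -399.68

S = -399.68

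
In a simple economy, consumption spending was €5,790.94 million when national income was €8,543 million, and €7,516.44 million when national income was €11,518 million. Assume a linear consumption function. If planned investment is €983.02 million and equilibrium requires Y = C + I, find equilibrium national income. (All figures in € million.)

MPC = (7516.44 − 5790.94)/(11518 − 8543) = 1725.5/2975 = 0.58
a = 5790.94 − 0.58(8543) = 836
Equilibrium: Y = 836 + 0.58Y + 983.02
0.42Y = 1819.02, so Y = 1819.02/0.42 = 4331

Y = 4331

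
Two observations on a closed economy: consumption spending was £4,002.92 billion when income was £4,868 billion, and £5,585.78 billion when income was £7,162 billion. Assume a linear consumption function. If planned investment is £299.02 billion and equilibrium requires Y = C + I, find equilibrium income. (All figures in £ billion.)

MPC = (5585.78 − 4002.92)/(7162 − 4868) = 1582.86/2294 = 0.69
a = 4002.92 − 0.69(4868) = 644
Equilibrium: Y = 644 + 0.69Y + 299.02
0.31Y = 943.02, so Y = 943.02/0.31 = 3042

Y = 3042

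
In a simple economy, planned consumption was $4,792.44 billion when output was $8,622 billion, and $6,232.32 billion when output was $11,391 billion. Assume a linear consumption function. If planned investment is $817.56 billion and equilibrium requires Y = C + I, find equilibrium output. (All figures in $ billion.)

MPC = (6232.32 − 4792.44)/(11391 − 8622) = 1439.88/2769 = 0.52
a = 4792.44 − 0.52(8622) = 309
Equilibrium: Y = 309 + 0.52Y + 817.56
0.48Y = 1126.56, so Y = 1126.56/0.48 = 2347

Y = 2347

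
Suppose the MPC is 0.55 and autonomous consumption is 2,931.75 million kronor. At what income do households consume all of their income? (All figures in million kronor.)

At break-even, C = Y: 2931.75 + 0.55Y = Y
0.45Y = 2931.75, so Y = 2931.75/0.45 = 6515

Y = 6515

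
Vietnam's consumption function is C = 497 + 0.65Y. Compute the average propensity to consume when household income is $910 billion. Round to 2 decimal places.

APC = 1.20

C = 497 + 0.65(910) = 1088.5
APC = C/Y = 1088.5/910 = 1.20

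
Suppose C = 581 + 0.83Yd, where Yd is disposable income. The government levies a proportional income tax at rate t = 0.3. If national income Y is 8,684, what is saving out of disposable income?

Yd = (1 − 0.3)(8684) = 0.7(8684) = 6078.8
C = 581 + 0.83(6078.8) = 581 + 5045.404 = 5626.404
S = Yd − C = 6078.8 − 5626.404 = 452.396

S = 452.396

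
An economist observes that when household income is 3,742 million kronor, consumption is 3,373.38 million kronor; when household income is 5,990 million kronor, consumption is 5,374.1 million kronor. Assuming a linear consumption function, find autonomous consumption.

MPC = ΔC/ΔY = (5374.1 − 3373.38)/(5990 − 3742) = 2000.72/2248 = 0.89
a = C − MPC·Y = 3373.38 − 0.89(3742) = 3373.38 − 3330.38 = 43

a = 43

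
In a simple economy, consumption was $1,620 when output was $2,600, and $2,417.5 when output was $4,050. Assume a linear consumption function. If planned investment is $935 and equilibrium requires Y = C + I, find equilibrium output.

Y = 2500

MPC = (2417.5 − 1620)/(4050 − 2600) = 797.5/1450 = 0.55
a = 1620 − 0.55(2600) = 190
Equilibrium: Y = 190 + 0.55Y + 935
0.45Y = 1125, so Y = 1125/0.45 = 2500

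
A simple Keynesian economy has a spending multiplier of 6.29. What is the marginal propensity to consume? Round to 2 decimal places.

k = 1/(1 − MPC), so 1 − MPC = 1/k = 1/6.29 = 0.1590
MPC = 1 − 0.1590 = 0.84

MPC = 0.84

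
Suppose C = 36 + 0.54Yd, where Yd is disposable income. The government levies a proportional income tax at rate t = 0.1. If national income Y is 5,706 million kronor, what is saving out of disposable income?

S = 2326.284

Yd = (1 − 0.1)(5706) = 0.9(5706) = 5135.4
C = 36 + 0.54(5135.4) = 36 + 2773.116 = 2809.116
S = Yd − C = 5135.4 − 2809.116 = 2326.284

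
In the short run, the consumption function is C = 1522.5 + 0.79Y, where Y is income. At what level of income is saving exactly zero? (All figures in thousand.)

At break-even, C = Y: 1522.5 + 0.79Y = Y
0.21Y = 1522.5, so Y = 1522.5/0.21 = 7250

Y = 7250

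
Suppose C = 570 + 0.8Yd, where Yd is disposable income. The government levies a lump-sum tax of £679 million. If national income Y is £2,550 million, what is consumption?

C = 2066.8

Yd = Y − T = 2550 − 679 = 1871
C = 570 + 0.8(1871) = 570 + 1496.8 = 2066.8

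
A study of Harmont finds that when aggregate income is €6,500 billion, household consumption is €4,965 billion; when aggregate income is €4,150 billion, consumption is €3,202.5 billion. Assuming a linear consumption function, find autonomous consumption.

MPC = ΔC/ΔY = (4965 − 3202.5)/(6500 − 4150) = 1762.5/2350 = 0.75
a = C − MPC·Y = 3202.5 − 0.75(4150) = 3202.5 − 3112.5 = 90

a = 90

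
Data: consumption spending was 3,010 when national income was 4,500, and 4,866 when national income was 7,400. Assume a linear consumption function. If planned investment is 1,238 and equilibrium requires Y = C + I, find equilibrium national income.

Y = 3800

MPC = (4866 − 3010)/(7400 − 4500) = 1856/2900 = 0.64
a = 3010 − 0.64(4500) = 130
Equilibrium: Y = 130 + 0.64Y + 1238
0.36Y = 1368, so Y = 1368/0.36 = 3800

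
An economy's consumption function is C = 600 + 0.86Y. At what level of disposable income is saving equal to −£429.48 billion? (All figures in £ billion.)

S = Y − C = -600 + 0.14Y
-600 + 0.14Y = -429.48, so 0.14Y = 170.52 and Y = 1218

Y = 1218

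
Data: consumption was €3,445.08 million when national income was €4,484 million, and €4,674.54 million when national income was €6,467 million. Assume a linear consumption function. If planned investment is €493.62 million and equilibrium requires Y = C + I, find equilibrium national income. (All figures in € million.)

Y = 3049

MPC = (4674.54 − 3445.08)/(6467 − 4484) = 1229.46/1983 = 0.62
a = 3445.08 − 0.62(4484) = 665
Equilibrium: Y = 665 + 0.62Y + 493.62
0.38Y = 1158.62, so Y = 1158.62/0.38 = 3049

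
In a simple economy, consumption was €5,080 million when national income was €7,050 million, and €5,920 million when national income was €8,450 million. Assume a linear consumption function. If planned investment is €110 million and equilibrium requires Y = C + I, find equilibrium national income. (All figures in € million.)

Y = 2400

MPC = (5920 − 5080)/(8450 − 7050) = 840/1400 = 0.6
a = 5080 − 0.6(7050) = 850
Equilibrium: Y = 850 + 0.6Y + 110
0.4Y = 960, so Y = 960/0.4 = 2400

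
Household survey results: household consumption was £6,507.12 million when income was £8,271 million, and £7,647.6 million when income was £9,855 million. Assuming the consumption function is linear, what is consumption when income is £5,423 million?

C = 4456.56

MPC = (7647.6 − 6507.12)/(9855 − 8271) = 1140.48/1584 = 0.72
a = 6507.12 − 0.72(8271) = 6507.12 − 5955.12 = 552
C = 552 + 0.72(5423) = 552 + 3904.56 = 4456.56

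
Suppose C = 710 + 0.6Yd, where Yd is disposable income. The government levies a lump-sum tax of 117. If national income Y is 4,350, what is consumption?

C = 3249.8

Yd = Y − T = 4350 − 117 = 4233
C = 710 + 0.6(4233) = 710 + 2539.8 = 3249.8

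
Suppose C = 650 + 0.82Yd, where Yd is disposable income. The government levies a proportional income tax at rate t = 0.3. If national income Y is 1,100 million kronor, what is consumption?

C = 1281.4

Yd = (1 − 0.3)(1100) = 0.7(1100) = 770
C = 650 + 0.82(770) = 650 + 631.4 = 1281.4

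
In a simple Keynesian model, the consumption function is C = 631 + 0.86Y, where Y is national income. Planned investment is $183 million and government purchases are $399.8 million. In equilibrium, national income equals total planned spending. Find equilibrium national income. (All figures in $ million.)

Y = 8670

Y = C + I + G = 631 + 0.86Y + 183 + 399.8
Y − 0.86Y = 1213.8
0.14Y = 1213.8, so Y = 1213.8/0.14 = 8670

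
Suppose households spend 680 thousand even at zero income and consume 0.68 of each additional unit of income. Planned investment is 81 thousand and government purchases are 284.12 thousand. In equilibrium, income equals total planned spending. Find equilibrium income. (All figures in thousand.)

Y = 3266

Y = C + I + G = 680 + 0.68Y + 81 + 284.12
Y − 0.68Y = 1045.12
0.32Y = 1045.12, so Y = 1045.12/0.32 = 3266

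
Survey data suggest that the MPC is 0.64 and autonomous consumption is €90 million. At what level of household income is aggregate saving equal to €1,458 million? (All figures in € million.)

S = Y − C = -90 + 0.36Y
-90 + 0.36Y = 1458, so 0.36Y = 1548 and Y = 4300

Y = 4300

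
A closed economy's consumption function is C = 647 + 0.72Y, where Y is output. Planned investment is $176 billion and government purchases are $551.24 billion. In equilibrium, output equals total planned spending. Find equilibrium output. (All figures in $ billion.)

Y = 4908

Y = C + I + G = 647 + 0.72Y + 176 + 551.24
Y − 0.72Y = 1374.24
0.28Y = 1374.24, so Y = 1374.24/0.28 = 4908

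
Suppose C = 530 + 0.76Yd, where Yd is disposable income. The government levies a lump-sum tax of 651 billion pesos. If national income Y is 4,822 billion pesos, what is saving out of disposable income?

S = 471.04

Yd = Y − T = 4822 − 651 = 4171
C = 530 + 0.76(4171) = 530 + 3169.96 = 3699.96
S = Yd − C = 4171 − 3699.96 = 471.04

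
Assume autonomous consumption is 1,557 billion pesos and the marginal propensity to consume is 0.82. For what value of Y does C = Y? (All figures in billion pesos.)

At break-even, C = Y: 1557 + 0.82Y = Y
0.18Y = 1557, so Y = 1557/0.18 = 8650

Y = 8650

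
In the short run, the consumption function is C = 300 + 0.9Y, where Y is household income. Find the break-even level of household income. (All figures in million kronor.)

Y = 3000

At break-even, C = Y: 300 + 0.9Y = Y
0.1Y = 300, so Y = 300/0.1 = 3000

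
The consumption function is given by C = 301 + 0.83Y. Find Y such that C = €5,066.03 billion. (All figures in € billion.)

301 + 0.83Y = 5066.03
0.83Y = 4765.03, so Y = 4765.03/0.83 = 5741

Y = 5741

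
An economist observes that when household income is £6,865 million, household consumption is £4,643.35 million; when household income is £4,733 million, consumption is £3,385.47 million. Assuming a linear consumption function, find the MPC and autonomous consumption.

MPC = ΔC/ΔY = (4643.35 − 3385.47)/(6865 − 4733) = 1257.88/2132 = 0.59
a = C − MPC·Y = 3385.47 − 0.59(4733) = 3385.47 − 2792.47 = 593

MPC = 0.59; a = 593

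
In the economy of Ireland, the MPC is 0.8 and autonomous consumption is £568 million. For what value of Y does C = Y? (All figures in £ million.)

At break-even, C = Y: 568 + 0.8Y = Y
0.2Y = 568, so Y = 568/0.2 = 2840

Y = 2840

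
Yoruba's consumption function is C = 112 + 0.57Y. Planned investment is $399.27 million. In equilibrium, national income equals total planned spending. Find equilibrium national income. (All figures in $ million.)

Y = C + I = 112 + 0.57Y + 399.27
Y − 0.57Y = 511.27
0.43Y = 511.27, so Y = 511.27/0.43 = 1189

Y = 1189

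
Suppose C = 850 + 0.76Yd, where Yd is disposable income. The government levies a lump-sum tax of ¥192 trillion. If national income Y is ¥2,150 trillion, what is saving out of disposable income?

Yd = Y − T = 2150 − 192 = 1958
C = 850 + 0.76(1958) = 850 + 1488.08 = 2338.08
S = Yd − C = 1958 − 2338.08 = -380.08

S = -380.08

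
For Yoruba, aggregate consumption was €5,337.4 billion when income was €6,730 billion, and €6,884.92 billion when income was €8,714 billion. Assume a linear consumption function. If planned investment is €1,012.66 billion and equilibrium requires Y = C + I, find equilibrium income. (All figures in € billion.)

Y = 5003

MPC = (6884.92 − 5337.4)/(8714 − 6730) = 1547.52/1984 = 0.78
a = 5337.4 − 0.78(6730) = 88
Equilibrium: Y = 88 + 0.78Y + 1012.66
0.22Y = 1100.66, so Y = 1100.66/0.22 = 5003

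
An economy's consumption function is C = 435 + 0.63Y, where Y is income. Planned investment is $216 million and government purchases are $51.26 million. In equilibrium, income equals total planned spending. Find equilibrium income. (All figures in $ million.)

Y = 1898

Y = C + I + G = 435 + 0.63Y + 216 + 51.26
Y − 0.63Y = 702.26
0.37Y = 702.26, so Y = 702.26/0.37 = 1898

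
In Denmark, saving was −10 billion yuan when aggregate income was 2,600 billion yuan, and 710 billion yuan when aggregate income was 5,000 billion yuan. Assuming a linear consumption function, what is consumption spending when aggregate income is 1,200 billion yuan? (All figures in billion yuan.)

C = 1630

MPS = ΔS/ΔY = (710 − (-10))/(5000 − 2600) = 720/2400 = 0.3
MPC = 1 − MPS = 0.7
Autonomous saving = -10 − 0.3(2600) = -790, so a = 790
C = 790 + 0.7(1200) = 790 + 840 = 1630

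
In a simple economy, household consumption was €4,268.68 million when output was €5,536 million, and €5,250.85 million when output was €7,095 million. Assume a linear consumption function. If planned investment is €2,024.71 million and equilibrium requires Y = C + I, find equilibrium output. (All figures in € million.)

MPC = (5250.85 − 4268.68)/(7095 − 5536) = 982.17/1559 = 0.63
a = 4268.68 − 0.63(5536) = 781
Equilibrium: Y = 781 + 0.63Y + 2024.71
0.37Y = 2805.71, so Y = 2805.71/0.37 = 7583

Y = 7583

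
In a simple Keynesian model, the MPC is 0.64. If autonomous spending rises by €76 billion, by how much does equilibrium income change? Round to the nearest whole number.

ΔY ≈ 211

The multiplier is 1/(1 − MPC) = 1/0.36.
ΔY = 76/0.36 = 211.11 ≈ 211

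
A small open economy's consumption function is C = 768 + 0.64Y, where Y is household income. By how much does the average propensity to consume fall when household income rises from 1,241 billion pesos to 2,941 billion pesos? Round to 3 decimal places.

At Y = 1241: C = 768 + 0.64(1241) = 1562.24, APC = 1562.24/1241 = 1.2589
At Y = 2941: C = 2650.24, APC = 2650.24/2941 = 0.9011
Fall in APC = 1.2589 − 0.9011 = 0.3578 ≈ 0.358

ΔAPC = 0.358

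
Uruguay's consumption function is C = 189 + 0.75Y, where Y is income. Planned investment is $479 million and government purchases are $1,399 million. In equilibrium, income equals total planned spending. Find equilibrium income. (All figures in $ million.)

Y = C + I + G = 189 + 0.75Y + 479 + 1399
Y − 0.75Y = 2067
0.25Y = 2067, so Y = 2067/0.25 = 8268

Y = 8268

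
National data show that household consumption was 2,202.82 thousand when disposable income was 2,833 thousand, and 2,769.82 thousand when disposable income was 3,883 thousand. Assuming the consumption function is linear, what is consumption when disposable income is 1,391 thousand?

C = 1424.14

MPC = (2769.82 − 2202.82)/(3883 − 2833) = 567/1050 = 0.54
a = 2202.82 − 0.54(2833) = 2202.82 − 1529.82 = 673
C = 673 + 0.54(1391) = 673 + 751.14 = 1424.14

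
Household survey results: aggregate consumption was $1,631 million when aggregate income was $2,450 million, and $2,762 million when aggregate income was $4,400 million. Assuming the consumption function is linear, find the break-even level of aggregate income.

Y = 500

MPC = (2762 − 1631)/(4400 − 2450) = 1131/1950 = 0.58
a = 1631 − 0.58(2450) = 1631 − 1421 = 210
Break-even: Y = a/(1−MPC) = 210/0.42 = 500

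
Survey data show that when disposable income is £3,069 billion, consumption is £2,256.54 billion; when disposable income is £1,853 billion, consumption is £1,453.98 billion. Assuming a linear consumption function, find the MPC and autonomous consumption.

MPC = ΔC/ΔY = (2256.54 − 1453.98)/(3069 − 1853) = 802.56/1216 = 0.66
a = C − MPC·Y = 1453.98 − 0.66(1853) = 1453.98 − 1222.98 = 231

MPC = 0.66; a = 231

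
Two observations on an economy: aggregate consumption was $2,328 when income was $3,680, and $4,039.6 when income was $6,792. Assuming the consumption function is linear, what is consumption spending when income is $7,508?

MPC = (4039.6 − 2328)/(6792 − 3680) = 1711.6/3112 = 0.55
a = 2328 − 0.55(3680) = 2328 − 2024 = 304
C = 304 + 0.55(7508) = 304 + 4129.4 = 4433.4

C = 4433.4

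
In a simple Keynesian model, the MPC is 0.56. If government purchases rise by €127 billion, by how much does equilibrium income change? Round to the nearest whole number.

ΔY ≈ 289

The multiplier is 1/(1 − MPC) = 1/0.44.
ΔY = 127/0.44 = 288.64 ≈ 289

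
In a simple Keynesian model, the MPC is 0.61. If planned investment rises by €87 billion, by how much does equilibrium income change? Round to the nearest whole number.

ΔY ≈ 223

The multiplier is 1/(1 − MPC) = 1/0.39.
ΔY = 87/0.39 = 223.08 ≈ 223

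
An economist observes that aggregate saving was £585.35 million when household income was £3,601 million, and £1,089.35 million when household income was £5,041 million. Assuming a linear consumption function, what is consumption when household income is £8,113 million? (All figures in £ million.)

C = 5948.45

MPS = ΔS/ΔY = (1089.35 − 585.35)/(5041 − 3601) = 504/1440 = 0.35
MPC = 1 − MPS = 0.65
Autonomous saving = 585.35 − 0.35(3601) = -675, so a = 675
C = 675 + 0.65(8113) = 675 + 5273.45 = 5948.45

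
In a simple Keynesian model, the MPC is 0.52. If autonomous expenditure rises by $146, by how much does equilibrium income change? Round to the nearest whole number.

The multiplier is 1/(1 − MPC) = 1/0.48.
ΔY = 146/0.48 = 304.17 ≈ 304

ΔY ≈ 304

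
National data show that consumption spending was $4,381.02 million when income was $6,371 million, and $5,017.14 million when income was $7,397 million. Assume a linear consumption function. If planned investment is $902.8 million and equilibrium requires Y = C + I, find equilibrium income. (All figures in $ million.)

MPC = (5017.14 − 4381.02)/(7397 − 6371) = 636.12/1026 = 0.62
a = 4381.02 − 0.62(6371) = 431
Equilibrium: Y = 431 + 0.62Y + 902.8
0.38Y = 1333.8, so Y = 1333.8/0.38 = 3510

Y = 3510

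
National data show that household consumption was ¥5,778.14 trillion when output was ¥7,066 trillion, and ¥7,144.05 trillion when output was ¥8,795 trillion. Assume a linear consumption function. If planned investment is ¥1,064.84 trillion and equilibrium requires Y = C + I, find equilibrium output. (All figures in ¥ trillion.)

MPC = (7144.05 − 5778.14)/(8795 − 7066) = 1365.91/1729 = 0.79
a = 5778.14 − 0.79(7066) = 196
Equilibrium: Y = 196 + 0.79Y + 1064.84
0.21Y = 1260.84, so Y = 1260.84/0.21 = 6004

Y = 6004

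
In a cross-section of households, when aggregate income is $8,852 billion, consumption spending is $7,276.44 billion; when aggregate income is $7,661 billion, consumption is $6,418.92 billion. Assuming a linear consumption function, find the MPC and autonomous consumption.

MPC = 0.72; a = 903

MPC = ΔC/ΔY = (7276.44 − 6418.92)/(8852 − 7661) = 857.52/1191 = 0.72
a = C − MPC·Y = 6418.92 − 0.72(7661) = 6418.92 − 5515.92 = 903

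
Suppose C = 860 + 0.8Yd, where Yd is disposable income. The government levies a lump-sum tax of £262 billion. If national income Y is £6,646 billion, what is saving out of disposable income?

S = 416.8

Yd = Y − T = 6646 − 262 = 6384
C = 860 + 0.8(6384) = 860 + 5107.2 = 5967.2
S = Yd − C = 6384 − 5967.2 = 416.8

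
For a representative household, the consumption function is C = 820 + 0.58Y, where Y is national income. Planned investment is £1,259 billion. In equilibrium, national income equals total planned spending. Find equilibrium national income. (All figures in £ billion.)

Y = 4950

Y = C + I = 820 + 0.58Y + 1259
Y − 0.58Y = 2079
0.42Y = 2079, so Y = 2079/0.42 = 4950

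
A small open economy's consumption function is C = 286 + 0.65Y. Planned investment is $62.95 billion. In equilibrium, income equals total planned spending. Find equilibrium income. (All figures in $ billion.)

Y = 997

Y = C + I = 286 + 0.65Y + 62.95
Y − 0.65Y = 348.95
0.35Y = 348.95, so Y = 348.95/0.35 = 997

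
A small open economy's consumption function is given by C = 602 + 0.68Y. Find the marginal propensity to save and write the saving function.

MPS = 0.32; S = -602 + 0.32Y

MPS = 1 − MPC = 1 − 0.68 = 0.32
S = Y − C = -602 + 0.32Y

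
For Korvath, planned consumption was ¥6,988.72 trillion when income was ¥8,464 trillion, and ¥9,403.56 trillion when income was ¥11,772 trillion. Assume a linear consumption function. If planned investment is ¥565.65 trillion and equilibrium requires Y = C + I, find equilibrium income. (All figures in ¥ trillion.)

Y = 5095

MPC = (9403.56 − 6988.72)/(11772 − 8464) = 2414.84/3308 = 0.73
a = 6988.72 − 0.73(8464) = 810
Equilibrium: Y = 810 + 0.73Y + 565.65
0.27Y = 1375.65, so Y = 1375.65/0.27 = 5095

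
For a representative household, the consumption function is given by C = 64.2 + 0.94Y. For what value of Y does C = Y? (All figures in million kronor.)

Y = 1070

At break-even, C = Y: 64.2 + 0.94Y = Y
0.06Y = 64.2, so Y = 64.2/0.06 = 1070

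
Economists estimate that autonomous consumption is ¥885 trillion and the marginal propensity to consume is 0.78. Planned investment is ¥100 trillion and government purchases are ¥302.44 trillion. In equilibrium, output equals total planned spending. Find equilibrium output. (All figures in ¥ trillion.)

Y = C + I + G = 885 + 0.78Y + 100 + 302.44
Y − 0.78Y = 1287.44
0.22Y = 1287.44, so Y = 1287.44/0.22 = 5852

Y = 5852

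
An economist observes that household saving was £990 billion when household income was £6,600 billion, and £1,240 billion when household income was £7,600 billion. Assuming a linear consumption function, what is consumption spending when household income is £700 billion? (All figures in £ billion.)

C = 1185

MPS = ΔS/ΔY = (1240 − 990)/(7600 − 6600) = 250/1000 = 0.25
MPC = 1 − MPS = 0.75
Autonomous saving = 990 − 0.25(6600) = -660, so a = 660
C = 660 + 0.75(700) = 660 + 525 = 1185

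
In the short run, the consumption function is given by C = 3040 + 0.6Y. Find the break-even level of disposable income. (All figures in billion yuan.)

Y = 7600

At break-even, C = Y: 3040 + 0.6Y = Y
0.4Y = 3040, so Y = 3040/0.4 = 7600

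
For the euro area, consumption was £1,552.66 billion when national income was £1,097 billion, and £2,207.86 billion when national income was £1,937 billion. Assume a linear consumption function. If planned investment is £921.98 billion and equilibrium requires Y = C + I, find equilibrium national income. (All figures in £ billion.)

Y = 7359

MPC = (2207.86 − 1552.66)/(1937 − 1097) = 655.2/840 = 0.78
a = 1552.66 − 0.78(1097) = 697
Equilibrium: Y = 697 + 0.78Y + 921.98
0.22Y = 1618.98, so Y = 1618.98/0.22 = 7359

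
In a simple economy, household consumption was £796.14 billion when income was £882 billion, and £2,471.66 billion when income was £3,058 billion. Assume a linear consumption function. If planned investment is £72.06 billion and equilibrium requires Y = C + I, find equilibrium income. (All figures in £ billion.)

MPC = (2471.66 − 796.14)/(3058 − 882) = 1675.52/2176 = 0.77
a = 796.14 − 0.77(882) = 117
Equilibrium: Y = 117 + 0.77Y + 72.06
0.23Y = 189.06, so Y = 189.06/0.23 = 822

Y = 822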